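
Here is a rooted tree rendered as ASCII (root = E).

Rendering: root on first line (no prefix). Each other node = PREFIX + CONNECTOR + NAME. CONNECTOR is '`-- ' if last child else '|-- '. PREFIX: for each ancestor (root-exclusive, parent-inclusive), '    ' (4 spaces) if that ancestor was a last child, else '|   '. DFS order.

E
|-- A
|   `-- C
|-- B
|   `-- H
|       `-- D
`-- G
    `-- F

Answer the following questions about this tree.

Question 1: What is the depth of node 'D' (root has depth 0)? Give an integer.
Answer: 3

Derivation:
Path from root to D: E -> B -> H -> D
Depth = number of edges = 3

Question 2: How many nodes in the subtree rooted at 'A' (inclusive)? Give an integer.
Subtree rooted at A contains: A, C
Count = 2

Answer: 2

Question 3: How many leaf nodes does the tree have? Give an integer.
Leaves (nodes with no children): C, D, F

Answer: 3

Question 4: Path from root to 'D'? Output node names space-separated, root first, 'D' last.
Walk down from root: E -> B -> H -> D

Answer: E B H D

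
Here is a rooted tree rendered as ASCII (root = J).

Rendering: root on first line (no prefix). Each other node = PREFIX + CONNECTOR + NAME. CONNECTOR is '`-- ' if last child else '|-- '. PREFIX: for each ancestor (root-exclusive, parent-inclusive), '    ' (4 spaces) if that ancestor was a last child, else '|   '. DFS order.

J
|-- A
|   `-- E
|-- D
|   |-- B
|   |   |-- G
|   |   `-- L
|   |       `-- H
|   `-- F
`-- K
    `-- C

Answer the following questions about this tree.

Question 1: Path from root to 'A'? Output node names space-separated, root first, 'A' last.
Walk down from root: J -> A

Answer: J A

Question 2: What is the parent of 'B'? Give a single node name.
Scan adjacency: B appears as child of D

Answer: D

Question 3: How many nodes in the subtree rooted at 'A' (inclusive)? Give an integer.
Subtree rooted at A contains: A, E
Count = 2

Answer: 2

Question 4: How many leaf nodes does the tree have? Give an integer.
Answer: 5

Derivation:
Leaves (nodes with no children): C, E, F, G, H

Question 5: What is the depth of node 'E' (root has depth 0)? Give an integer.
Path from root to E: J -> A -> E
Depth = number of edges = 2

Answer: 2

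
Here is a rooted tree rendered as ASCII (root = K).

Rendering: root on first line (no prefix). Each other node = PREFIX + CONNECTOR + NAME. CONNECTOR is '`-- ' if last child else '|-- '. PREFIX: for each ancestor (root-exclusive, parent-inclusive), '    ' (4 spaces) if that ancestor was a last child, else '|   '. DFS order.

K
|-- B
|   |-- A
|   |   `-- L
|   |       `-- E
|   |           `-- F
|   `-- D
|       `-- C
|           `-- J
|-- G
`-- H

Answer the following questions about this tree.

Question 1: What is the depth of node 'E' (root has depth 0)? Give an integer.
Answer: 4

Derivation:
Path from root to E: K -> B -> A -> L -> E
Depth = number of edges = 4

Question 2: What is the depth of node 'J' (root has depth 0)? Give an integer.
Path from root to J: K -> B -> D -> C -> J
Depth = number of edges = 4

Answer: 4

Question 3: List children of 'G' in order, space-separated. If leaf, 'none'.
Node G's children (from adjacency): (leaf)

Answer: none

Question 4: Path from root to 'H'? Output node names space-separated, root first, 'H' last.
Walk down from root: K -> H

Answer: K H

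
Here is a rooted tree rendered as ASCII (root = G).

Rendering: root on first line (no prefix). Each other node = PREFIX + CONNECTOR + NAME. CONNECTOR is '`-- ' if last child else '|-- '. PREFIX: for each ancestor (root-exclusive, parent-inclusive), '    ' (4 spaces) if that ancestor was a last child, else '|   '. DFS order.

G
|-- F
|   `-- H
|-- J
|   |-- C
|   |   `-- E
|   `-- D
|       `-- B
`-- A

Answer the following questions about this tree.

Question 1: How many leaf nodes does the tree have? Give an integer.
Answer: 4

Derivation:
Leaves (nodes with no children): A, B, E, H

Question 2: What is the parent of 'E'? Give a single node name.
Answer: C

Derivation:
Scan adjacency: E appears as child of C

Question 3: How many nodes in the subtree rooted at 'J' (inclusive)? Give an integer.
Subtree rooted at J contains: B, C, D, E, J
Count = 5

Answer: 5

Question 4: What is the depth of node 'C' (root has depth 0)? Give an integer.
Path from root to C: G -> J -> C
Depth = number of edges = 2

Answer: 2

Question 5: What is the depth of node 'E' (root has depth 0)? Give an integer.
Path from root to E: G -> J -> C -> E
Depth = number of edges = 3

Answer: 3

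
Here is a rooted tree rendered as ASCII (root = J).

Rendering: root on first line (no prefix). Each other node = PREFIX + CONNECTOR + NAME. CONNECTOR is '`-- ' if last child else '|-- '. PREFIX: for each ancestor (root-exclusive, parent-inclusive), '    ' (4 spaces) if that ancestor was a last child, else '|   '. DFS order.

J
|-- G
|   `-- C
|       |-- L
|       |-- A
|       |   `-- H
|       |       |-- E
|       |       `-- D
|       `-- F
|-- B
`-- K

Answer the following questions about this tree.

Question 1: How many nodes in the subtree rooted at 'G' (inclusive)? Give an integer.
Answer: 8

Derivation:
Subtree rooted at G contains: A, C, D, E, F, G, H, L
Count = 8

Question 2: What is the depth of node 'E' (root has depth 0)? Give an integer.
Path from root to E: J -> G -> C -> A -> H -> E
Depth = number of edges = 5

Answer: 5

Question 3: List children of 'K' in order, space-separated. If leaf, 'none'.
Node K's children (from adjacency): (leaf)

Answer: none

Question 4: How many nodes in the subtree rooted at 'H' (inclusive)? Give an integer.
Subtree rooted at H contains: D, E, H
Count = 3

Answer: 3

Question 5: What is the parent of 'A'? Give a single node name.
Answer: C

Derivation:
Scan adjacency: A appears as child of C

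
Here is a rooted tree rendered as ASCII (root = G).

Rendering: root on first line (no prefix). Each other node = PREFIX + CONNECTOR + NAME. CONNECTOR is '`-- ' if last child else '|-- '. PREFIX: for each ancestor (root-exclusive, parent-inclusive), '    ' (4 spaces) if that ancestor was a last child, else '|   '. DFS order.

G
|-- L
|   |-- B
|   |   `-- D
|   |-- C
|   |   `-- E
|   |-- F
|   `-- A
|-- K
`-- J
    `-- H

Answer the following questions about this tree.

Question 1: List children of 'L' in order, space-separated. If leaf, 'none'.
Node L's children (from adjacency): B, C, F, A

Answer: B C F A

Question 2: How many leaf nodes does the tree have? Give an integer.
Answer: 6

Derivation:
Leaves (nodes with no children): A, D, E, F, H, K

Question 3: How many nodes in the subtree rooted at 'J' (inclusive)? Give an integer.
Answer: 2

Derivation:
Subtree rooted at J contains: H, J
Count = 2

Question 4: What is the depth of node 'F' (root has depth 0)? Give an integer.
Answer: 2

Derivation:
Path from root to F: G -> L -> F
Depth = number of edges = 2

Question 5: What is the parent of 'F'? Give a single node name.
Scan adjacency: F appears as child of L

Answer: L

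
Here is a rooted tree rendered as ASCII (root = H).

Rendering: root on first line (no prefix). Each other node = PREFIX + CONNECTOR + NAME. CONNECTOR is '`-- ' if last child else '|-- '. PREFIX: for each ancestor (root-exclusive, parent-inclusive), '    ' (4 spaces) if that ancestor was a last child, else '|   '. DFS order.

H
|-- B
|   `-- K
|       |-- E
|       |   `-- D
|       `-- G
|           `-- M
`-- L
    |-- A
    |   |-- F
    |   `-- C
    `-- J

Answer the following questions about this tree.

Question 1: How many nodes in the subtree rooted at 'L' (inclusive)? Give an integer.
Subtree rooted at L contains: A, C, F, J, L
Count = 5

Answer: 5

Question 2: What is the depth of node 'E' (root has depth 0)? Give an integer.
Answer: 3

Derivation:
Path from root to E: H -> B -> K -> E
Depth = number of edges = 3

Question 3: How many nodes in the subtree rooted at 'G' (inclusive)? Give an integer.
Subtree rooted at G contains: G, M
Count = 2

Answer: 2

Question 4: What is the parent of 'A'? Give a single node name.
Scan adjacency: A appears as child of L

Answer: L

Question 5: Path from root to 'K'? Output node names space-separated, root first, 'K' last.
Walk down from root: H -> B -> K

Answer: H B K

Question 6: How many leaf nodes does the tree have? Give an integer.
Answer: 5

Derivation:
Leaves (nodes with no children): C, D, F, J, M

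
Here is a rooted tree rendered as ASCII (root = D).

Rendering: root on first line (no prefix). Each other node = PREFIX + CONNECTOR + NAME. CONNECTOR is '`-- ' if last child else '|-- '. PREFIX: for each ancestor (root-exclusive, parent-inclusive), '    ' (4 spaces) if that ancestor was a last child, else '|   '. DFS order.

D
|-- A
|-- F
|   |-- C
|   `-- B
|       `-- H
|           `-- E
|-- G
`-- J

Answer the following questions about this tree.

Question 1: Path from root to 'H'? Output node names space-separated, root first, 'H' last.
Answer: D F B H

Derivation:
Walk down from root: D -> F -> B -> H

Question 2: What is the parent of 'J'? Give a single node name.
Scan adjacency: J appears as child of D

Answer: D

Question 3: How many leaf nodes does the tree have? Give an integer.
Answer: 5

Derivation:
Leaves (nodes with no children): A, C, E, G, J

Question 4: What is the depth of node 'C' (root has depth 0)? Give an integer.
Answer: 2

Derivation:
Path from root to C: D -> F -> C
Depth = number of edges = 2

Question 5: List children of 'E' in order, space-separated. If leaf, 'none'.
Answer: none

Derivation:
Node E's children (from adjacency): (leaf)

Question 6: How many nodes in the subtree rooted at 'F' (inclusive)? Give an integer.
Answer: 5

Derivation:
Subtree rooted at F contains: B, C, E, F, H
Count = 5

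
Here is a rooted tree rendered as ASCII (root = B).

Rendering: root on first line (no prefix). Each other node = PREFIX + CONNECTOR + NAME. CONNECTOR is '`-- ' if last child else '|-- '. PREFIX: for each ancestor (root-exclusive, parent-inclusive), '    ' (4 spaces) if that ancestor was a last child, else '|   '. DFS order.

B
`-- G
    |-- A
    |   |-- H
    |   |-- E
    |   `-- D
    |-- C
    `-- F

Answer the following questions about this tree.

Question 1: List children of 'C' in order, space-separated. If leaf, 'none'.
Answer: none

Derivation:
Node C's children (from adjacency): (leaf)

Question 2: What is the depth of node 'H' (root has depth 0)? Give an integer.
Path from root to H: B -> G -> A -> H
Depth = number of edges = 3

Answer: 3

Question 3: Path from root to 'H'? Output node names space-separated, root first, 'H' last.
Walk down from root: B -> G -> A -> H

Answer: B G A H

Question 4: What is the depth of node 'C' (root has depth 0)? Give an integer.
Path from root to C: B -> G -> C
Depth = number of edges = 2

Answer: 2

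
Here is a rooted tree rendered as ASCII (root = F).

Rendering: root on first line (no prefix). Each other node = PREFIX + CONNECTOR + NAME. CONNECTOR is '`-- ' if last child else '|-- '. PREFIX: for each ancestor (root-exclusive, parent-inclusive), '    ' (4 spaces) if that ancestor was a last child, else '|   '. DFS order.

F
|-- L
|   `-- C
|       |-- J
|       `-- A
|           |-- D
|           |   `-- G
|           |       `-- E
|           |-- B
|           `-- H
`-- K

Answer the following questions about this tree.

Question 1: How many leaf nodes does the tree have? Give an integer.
Leaves (nodes with no children): B, E, H, J, K

Answer: 5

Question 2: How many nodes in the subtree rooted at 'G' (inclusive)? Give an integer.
Subtree rooted at G contains: E, G
Count = 2

Answer: 2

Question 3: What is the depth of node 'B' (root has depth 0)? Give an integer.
Answer: 4

Derivation:
Path from root to B: F -> L -> C -> A -> B
Depth = number of edges = 4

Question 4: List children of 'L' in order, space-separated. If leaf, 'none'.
Node L's children (from adjacency): C

Answer: C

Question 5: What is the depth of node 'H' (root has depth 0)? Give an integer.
Path from root to H: F -> L -> C -> A -> H
Depth = number of edges = 4

Answer: 4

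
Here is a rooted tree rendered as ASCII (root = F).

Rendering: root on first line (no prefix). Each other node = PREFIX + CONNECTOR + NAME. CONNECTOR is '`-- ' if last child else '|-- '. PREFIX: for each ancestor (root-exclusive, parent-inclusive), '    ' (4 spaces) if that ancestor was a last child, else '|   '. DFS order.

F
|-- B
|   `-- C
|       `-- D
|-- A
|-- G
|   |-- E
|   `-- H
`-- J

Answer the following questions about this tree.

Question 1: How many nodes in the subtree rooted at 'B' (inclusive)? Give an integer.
Subtree rooted at B contains: B, C, D
Count = 3

Answer: 3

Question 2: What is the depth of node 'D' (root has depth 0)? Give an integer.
Path from root to D: F -> B -> C -> D
Depth = number of edges = 3

Answer: 3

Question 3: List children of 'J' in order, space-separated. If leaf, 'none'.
Node J's children (from adjacency): (leaf)

Answer: none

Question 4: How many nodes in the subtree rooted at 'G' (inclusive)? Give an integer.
Answer: 3

Derivation:
Subtree rooted at G contains: E, G, H
Count = 3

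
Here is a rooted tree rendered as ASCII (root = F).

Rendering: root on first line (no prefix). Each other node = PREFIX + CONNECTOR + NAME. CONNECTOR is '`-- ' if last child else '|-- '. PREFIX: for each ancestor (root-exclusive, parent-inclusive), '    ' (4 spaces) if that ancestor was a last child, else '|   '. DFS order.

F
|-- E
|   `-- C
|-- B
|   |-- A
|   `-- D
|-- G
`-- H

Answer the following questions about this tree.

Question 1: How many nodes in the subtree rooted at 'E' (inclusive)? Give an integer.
Subtree rooted at E contains: C, E
Count = 2

Answer: 2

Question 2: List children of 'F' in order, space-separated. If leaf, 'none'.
Node F's children (from adjacency): E, B, G, H

Answer: E B G H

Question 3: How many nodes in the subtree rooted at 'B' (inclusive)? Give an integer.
Answer: 3

Derivation:
Subtree rooted at B contains: A, B, D
Count = 3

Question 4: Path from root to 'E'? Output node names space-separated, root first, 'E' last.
Walk down from root: F -> E

Answer: F E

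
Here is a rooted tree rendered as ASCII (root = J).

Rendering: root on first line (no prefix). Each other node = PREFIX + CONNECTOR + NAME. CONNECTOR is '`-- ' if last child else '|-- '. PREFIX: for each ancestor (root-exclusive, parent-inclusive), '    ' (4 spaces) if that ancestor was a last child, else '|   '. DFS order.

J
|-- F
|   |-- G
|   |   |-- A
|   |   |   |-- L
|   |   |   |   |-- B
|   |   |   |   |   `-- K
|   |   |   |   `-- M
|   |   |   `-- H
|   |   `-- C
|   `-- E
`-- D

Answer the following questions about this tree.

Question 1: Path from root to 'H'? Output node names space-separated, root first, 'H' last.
Walk down from root: J -> F -> G -> A -> H

Answer: J F G A H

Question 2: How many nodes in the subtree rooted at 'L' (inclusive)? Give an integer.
Answer: 4

Derivation:
Subtree rooted at L contains: B, K, L, M
Count = 4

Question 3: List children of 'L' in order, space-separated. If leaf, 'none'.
Node L's children (from adjacency): B, M

Answer: B M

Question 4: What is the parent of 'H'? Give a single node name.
Scan adjacency: H appears as child of A

Answer: A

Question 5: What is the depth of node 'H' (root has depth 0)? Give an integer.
Answer: 4

Derivation:
Path from root to H: J -> F -> G -> A -> H
Depth = number of edges = 4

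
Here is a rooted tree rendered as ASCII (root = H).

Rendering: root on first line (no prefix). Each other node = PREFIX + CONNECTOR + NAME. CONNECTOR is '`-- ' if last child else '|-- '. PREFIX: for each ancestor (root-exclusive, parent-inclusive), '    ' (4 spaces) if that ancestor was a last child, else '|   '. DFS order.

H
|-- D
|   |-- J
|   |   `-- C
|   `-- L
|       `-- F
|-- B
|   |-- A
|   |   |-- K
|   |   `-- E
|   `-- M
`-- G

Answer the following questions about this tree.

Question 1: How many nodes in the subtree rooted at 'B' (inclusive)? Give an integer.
Answer: 5

Derivation:
Subtree rooted at B contains: A, B, E, K, M
Count = 5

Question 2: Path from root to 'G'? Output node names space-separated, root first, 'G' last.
Answer: H G

Derivation:
Walk down from root: H -> G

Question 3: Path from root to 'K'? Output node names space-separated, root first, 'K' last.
Walk down from root: H -> B -> A -> K

Answer: H B A K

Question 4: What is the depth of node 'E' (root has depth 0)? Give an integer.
Path from root to E: H -> B -> A -> E
Depth = number of edges = 3

Answer: 3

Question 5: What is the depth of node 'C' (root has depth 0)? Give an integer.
Path from root to C: H -> D -> J -> C
Depth = number of edges = 3

Answer: 3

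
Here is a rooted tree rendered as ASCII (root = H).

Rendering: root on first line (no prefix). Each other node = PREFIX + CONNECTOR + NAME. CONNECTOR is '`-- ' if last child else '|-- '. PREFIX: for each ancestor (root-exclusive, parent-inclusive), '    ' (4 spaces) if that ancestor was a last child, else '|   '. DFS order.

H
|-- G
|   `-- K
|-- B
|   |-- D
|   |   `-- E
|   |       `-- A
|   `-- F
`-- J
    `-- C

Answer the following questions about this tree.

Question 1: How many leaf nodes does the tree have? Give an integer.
Answer: 4

Derivation:
Leaves (nodes with no children): A, C, F, K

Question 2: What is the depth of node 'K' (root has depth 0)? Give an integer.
Answer: 2

Derivation:
Path from root to K: H -> G -> K
Depth = number of edges = 2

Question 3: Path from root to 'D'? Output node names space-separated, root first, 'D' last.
Answer: H B D

Derivation:
Walk down from root: H -> B -> D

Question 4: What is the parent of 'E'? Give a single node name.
Answer: D

Derivation:
Scan adjacency: E appears as child of D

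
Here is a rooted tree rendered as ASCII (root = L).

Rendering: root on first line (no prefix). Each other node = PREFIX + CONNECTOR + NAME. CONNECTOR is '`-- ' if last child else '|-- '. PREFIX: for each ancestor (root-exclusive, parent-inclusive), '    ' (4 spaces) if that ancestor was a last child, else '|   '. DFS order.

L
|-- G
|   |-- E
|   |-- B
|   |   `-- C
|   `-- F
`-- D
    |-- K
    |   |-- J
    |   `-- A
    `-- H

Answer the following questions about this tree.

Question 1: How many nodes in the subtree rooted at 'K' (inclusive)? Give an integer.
Answer: 3

Derivation:
Subtree rooted at K contains: A, J, K
Count = 3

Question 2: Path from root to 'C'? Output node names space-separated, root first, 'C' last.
Walk down from root: L -> G -> B -> C

Answer: L G B C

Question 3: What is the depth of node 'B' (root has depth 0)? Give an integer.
Path from root to B: L -> G -> B
Depth = number of edges = 2

Answer: 2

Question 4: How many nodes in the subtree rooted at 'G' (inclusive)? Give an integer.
Subtree rooted at G contains: B, C, E, F, G
Count = 5

Answer: 5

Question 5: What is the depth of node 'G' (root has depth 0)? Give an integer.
Answer: 1

Derivation:
Path from root to G: L -> G
Depth = number of edges = 1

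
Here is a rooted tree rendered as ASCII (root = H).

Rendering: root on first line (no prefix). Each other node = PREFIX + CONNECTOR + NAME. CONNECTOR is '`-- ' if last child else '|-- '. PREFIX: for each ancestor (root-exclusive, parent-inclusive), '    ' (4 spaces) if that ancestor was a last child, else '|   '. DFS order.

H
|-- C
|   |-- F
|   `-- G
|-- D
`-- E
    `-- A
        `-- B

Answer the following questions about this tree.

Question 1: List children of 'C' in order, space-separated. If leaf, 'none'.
Node C's children (from adjacency): F, G

Answer: F G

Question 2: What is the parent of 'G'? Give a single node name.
Scan adjacency: G appears as child of C

Answer: C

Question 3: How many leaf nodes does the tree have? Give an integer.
Leaves (nodes with no children): B, D, F, G

Answer: 4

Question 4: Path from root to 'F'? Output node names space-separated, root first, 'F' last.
Answer: H C F

Derivation:
Walk down from root: H -> C -> F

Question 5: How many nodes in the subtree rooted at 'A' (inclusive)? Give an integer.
Answer: 2

Derivation:
Subtree rooted at A contains: A, B
Count = 2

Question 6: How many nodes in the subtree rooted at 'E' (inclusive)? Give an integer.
Answer: 3

Derivation:
Subtree rooted at E contains: A, B, E
Count = 3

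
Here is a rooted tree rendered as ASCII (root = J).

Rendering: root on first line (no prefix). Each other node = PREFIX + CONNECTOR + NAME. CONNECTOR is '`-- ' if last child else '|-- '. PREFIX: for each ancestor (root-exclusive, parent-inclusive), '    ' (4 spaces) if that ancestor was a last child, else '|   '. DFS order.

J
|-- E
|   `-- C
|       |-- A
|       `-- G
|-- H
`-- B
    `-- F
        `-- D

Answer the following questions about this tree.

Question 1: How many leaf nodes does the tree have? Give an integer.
Answer: 4

Derivation:
Leaves (nodes with no children): A, D, G, H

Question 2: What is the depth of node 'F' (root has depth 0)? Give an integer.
Answer: 2

Derivation:
Path from root to F: J -> B -> F
Depth = number of edges = 2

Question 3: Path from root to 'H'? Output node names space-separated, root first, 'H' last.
Walk down from root: J -> H

Answer: J H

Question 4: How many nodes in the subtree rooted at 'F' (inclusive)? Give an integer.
Answer: 2

Derivation:
Subtree rooted at F contains: D, F
Count = 2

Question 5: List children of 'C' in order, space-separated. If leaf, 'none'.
Answer: A G

Derivation:
Node C's children (from adjacency): A, G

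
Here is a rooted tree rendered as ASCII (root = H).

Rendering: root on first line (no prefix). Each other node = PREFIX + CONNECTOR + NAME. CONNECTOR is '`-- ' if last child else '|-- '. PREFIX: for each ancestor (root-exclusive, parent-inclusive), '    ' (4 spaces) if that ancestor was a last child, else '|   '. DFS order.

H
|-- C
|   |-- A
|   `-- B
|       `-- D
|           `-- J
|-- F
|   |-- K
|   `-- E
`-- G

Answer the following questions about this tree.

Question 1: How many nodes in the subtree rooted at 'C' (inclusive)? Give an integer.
Answer: 5

Derivation:
Subtree rooted at C contains: A, B, C, D, J
Count = 5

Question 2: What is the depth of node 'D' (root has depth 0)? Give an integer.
Path from root to D: H -> C -> B -> D
Depth = number of edges = 3

Answer: 3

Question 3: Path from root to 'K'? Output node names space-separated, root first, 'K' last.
Walk down from root: H -> F -> K

Answer: H F K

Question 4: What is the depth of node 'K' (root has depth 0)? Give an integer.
Answer: 2

Derivation:
Path from root to K: H -> F -> K
Depth = number of edges = 2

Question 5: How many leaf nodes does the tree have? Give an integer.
Answer: 5

Derivation:
Leaves (nodes with no children): A, E, G, J, K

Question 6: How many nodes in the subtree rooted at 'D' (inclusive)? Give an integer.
Subtree rooted at D contains: D, J
Count = 2

Answer: 2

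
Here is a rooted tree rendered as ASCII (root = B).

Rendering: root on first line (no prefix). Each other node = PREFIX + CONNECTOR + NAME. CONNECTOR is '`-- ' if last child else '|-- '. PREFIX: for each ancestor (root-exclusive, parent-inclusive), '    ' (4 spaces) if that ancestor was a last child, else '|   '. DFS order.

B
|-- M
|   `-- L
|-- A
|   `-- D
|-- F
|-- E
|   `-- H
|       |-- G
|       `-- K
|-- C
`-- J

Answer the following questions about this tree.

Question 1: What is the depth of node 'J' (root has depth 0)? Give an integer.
Path from root to J: B -> J
Depth = number of edges = 1

Answer: 1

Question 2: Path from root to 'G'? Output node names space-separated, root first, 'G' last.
Walk down from root: B -> E -> H -> G

Answer: B E H G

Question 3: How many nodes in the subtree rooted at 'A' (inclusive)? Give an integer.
Answer: 2

Derivation:
Subtree rooted at A contains: A, D
Count = 2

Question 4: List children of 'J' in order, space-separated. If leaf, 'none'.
Node J's children (from adjacency): (leaf)

Answer: none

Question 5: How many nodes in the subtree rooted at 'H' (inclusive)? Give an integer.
Subtree rooted at H contains: G, H, K
Count = 3

Answer: 3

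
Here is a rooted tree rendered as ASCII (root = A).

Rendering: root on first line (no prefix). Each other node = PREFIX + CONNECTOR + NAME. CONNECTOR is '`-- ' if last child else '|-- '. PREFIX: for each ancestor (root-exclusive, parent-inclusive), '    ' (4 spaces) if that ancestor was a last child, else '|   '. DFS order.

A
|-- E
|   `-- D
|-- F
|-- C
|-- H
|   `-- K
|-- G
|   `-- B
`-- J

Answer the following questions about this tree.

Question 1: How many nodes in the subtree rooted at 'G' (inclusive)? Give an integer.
Answer: 2

Derivation:
Subtree rooted at G contains: B, G
Count = 2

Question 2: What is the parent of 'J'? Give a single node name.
Scan adjacency: J appears as child of A

Answer: A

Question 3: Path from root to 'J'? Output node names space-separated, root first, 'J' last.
Walk down from root: A -> J

Answer: A J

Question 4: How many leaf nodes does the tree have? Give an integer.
Answer: 6

Derivation:
Leaves (nodes with no children): B, C, D, F, J, K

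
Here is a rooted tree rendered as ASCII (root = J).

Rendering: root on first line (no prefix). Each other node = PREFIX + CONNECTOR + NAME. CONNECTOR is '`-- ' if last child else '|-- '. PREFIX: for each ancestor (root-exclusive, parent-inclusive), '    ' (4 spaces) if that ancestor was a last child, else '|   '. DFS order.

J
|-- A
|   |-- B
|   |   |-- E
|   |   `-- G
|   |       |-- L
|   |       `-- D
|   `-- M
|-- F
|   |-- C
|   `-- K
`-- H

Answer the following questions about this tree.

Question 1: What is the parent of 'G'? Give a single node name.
Scan adjacency: G appears as child of B

Answer: B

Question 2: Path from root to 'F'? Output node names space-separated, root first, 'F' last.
Walk down from root: J -> F

Answer: J F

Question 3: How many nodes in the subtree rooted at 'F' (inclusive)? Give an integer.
Subtree rooted at F contains: C, F, K
Count = 3

Answer: 3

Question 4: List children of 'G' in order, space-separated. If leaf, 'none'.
Answer: L D

Derivation:
Node G's children (from adjacency): L, D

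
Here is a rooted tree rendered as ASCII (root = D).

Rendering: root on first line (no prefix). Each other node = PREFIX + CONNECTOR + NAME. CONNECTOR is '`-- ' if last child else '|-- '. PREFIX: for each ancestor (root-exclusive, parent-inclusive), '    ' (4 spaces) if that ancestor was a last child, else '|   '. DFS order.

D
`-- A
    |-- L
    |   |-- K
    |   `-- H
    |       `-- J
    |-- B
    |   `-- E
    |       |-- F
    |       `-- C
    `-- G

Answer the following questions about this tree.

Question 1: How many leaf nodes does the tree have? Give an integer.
Leaves (nodes with no children): C, F, G, J, K

Answer: 5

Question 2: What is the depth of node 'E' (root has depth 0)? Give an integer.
Path from root to E: D -> A -> B -> E
Depth = number of edges = 3

Answer: 3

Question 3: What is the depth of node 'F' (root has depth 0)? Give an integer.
Answer: 4

Derivation:
Path from root to F: D -> A -> B -> E -> F
Depth = number of edges = 4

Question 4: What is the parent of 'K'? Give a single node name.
Scan adjacency: K appears as child of L

Answer: L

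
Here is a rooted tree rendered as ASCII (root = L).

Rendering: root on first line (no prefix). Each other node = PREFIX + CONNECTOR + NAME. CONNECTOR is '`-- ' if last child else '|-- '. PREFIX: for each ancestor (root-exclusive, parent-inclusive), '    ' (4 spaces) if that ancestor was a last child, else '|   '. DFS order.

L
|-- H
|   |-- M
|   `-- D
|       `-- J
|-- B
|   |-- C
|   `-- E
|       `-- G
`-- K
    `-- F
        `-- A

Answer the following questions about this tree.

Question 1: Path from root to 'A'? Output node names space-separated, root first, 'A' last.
Answer: L K F A

Derivation:
Walk down from root: L -> K -> F -> A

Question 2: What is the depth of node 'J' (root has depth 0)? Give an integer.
Answer: 3

Derivation:
Path from root to J: L -> H -> D -> J
Depth = number of edges = 3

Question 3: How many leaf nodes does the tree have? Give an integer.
Answer: 5

Derivation:
Leaves (nodes with no children): A, C, G, J, M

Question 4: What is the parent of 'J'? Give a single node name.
Scan adjacency: J appears as child of D

Answer: D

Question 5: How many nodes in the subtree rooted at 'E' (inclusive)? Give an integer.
Subtree rooted at E contains: E, G
Count = 2

Answer: 2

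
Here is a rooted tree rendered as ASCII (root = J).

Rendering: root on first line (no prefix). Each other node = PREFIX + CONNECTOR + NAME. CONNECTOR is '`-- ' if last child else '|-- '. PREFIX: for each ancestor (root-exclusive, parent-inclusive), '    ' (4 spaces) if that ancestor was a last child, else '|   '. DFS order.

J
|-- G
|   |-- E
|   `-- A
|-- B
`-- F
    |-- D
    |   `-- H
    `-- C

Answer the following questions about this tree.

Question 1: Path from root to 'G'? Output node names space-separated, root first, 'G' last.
Walk down from root: J -> G

Answer: J G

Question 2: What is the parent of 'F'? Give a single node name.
Answer: J

Derivation:
Scan adjacency: F appears as child of J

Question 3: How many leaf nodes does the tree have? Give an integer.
Answer: 5

Derivation:
Leaves (nodes with no children): A, B, C, E, H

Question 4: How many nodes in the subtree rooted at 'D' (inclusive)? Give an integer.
Subtree rooted at D contains: D, H
Count = 2

Answer: 2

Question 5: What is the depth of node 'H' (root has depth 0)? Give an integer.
Path from root to H: J -> F -> D -> H
Depth = number of edges = 3

Answer: 3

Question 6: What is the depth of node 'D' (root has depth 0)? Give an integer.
Path from root to D: J -> F -> D
Depth = number of edges = 2

Answer: 2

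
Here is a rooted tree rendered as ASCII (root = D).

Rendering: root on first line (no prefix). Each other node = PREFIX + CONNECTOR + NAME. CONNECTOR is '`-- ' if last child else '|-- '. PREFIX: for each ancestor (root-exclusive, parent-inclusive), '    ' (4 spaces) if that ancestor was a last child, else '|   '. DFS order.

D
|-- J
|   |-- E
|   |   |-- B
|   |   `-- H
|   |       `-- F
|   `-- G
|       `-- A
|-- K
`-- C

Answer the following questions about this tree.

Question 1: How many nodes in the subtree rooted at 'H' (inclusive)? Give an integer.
Answer: 2

Derivation:
Subtree rooted at H contains: F, H
Count = 2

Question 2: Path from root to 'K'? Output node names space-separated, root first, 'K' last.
Answer: D K

Derivation:
Walk down from root: D -> K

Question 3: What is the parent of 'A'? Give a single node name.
Answer: G

Derivation:
Scan adjacency: A appears as child of G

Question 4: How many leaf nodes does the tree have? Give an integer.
Answer: 5

Derivation:
Leaves (nodes with no children): A, B, C, F, K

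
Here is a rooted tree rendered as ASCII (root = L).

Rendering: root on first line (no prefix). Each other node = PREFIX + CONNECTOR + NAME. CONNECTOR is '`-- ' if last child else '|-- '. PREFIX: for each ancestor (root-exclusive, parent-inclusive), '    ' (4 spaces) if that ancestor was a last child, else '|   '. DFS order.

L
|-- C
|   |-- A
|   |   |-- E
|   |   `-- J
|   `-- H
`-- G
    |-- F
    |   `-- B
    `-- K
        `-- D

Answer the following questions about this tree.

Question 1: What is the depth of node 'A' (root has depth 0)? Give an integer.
Answer: 2

Derivation:
Path from root to A: L -> C -> A
Depth = number of edges = 2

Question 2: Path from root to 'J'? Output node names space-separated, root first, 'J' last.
Walk down from root: L -> C -> A -> J

Answer: L C A J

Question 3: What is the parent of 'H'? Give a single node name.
Scan adjacency: H appears as child of C

Answer: C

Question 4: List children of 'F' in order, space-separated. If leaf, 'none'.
Answer: B

Derivation:
Node F's children (from adjacency): B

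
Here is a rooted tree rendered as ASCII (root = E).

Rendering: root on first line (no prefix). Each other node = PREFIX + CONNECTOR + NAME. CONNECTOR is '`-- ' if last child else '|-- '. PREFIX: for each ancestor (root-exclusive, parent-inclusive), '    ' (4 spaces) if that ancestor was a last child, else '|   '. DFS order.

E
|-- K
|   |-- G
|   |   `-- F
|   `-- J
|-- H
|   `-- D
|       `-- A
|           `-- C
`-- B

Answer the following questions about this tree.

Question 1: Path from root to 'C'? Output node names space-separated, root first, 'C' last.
Answer: E H D A C

Derivation:
Walk down from root: E -> H -> D -> A -> C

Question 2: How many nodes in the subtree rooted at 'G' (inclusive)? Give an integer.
Subtree rooted at G contains: F, G
Count = 2

Answer: 2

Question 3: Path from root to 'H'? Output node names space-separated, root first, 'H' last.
Walk down from root: E -> H

Answer: E H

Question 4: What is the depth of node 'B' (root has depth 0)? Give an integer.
Path from root to B: E -> B
Depth = number of edges = 1

Answer: 1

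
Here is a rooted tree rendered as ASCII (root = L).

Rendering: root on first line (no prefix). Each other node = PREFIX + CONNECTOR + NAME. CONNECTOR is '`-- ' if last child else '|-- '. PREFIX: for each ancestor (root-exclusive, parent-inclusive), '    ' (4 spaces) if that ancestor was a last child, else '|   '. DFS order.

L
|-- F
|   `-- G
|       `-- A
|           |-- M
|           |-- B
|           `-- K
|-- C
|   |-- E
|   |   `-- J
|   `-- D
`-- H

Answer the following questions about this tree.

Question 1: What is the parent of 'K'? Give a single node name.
Answer: A

Derivation:
Scan adjacency: K appears as child of A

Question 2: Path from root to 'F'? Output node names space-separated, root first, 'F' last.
Walk down from root: L -> F

Answer: L F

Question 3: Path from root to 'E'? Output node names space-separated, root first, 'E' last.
Answer: L C E

Derivation:
Walk down from root: L -> C -> E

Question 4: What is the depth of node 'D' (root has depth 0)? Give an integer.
Path from root to D: L -> C -> D
Depth = number of edges = 2

Answer: 2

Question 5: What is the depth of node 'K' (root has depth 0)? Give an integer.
Path from root to K: L -> F -> G -> A -> K
Depth = number of edges = 4

Answer: 4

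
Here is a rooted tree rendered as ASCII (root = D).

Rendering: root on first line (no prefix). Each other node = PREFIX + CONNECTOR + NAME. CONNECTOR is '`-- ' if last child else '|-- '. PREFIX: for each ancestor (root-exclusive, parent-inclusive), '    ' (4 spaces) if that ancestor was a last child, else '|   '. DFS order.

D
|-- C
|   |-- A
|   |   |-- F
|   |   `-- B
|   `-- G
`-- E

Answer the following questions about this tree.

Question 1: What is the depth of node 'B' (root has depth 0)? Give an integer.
Path from root to B: D -> C -> A -> B
Depth = number of edges = 3

Answer: 3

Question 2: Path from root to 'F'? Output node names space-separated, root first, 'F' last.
Answer: D C A F

Derivation:
Walk down from root: D -> C -> A -> F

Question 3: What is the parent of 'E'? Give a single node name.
Scan adjacency: E appears as child of D

Answer: D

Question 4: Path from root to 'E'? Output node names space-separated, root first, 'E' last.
Answer: D E

Derivation:
Walk down from root: D -> E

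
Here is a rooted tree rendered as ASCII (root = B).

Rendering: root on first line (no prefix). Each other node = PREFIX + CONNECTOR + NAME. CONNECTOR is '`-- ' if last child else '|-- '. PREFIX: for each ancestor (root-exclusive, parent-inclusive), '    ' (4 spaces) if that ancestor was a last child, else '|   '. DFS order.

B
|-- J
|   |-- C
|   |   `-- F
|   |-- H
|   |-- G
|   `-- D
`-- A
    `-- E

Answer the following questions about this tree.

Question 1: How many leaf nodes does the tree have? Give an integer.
Leaves (nodes with no children): D, E, F, G, H

Answer: 5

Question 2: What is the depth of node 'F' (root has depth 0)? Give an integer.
Path from root to F: B -> J -> C -> F
Depth = number of edges = 3

Answer: 3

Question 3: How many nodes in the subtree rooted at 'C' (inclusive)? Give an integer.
Answer: 2

Derivation:
Subtree rooted at C contains: C, F
Count = 2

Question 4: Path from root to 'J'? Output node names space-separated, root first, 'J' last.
Answer: B J

Derivation:
Walk down from root: B -> J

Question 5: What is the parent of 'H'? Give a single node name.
Scan adjacency: H appears as child of J

Answer: J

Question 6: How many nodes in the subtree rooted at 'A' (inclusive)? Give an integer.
Subtree rooted at A contains: A, E
Count = 2

Answer: 2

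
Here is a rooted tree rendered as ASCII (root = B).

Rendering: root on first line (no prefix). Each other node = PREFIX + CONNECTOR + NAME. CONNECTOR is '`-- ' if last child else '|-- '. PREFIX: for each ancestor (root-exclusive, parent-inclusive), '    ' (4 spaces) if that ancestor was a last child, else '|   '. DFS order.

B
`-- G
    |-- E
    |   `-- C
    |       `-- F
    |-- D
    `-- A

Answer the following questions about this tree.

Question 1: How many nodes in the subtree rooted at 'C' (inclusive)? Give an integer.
Answer: 2

Derivation:
Subtree rooted at C contains: C, F
Count = 2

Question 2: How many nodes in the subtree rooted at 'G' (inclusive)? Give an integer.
Answer: 6

Derivation:
Subtree rooted at G contains: A, C, D, E, F, G
Count = 6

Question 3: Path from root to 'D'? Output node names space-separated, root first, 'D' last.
Walk down from root: B -> G -> D

Answer: B G D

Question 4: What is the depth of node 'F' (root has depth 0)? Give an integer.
Answer: 4

Derivation:
Path from root to F: B -> G -> E -> C -> F
Depth = number of edges = 4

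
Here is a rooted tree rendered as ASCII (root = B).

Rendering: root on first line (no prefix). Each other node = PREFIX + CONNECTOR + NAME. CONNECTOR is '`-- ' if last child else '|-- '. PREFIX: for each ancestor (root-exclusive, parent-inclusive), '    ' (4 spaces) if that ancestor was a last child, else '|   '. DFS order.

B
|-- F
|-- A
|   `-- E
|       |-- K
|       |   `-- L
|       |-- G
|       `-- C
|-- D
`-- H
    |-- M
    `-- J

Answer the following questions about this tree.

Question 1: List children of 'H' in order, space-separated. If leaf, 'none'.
Node H's children (from adjacency): M, J

Answer: M J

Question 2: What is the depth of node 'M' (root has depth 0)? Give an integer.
Path from root to M: B -> H -> M
Depth = number of edges = 2

Answer: 2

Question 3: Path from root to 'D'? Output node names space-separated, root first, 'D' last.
Answer: B D

Derivation:
Walk down from root: B -> D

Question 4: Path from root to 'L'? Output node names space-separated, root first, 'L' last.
Walk down from root: B -> A -> E -> K -> L

Answer: B A E K L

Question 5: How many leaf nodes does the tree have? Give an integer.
Answer: 7

Derivation:
Leaves (nodes with no children): C, D, F, G, J, L, M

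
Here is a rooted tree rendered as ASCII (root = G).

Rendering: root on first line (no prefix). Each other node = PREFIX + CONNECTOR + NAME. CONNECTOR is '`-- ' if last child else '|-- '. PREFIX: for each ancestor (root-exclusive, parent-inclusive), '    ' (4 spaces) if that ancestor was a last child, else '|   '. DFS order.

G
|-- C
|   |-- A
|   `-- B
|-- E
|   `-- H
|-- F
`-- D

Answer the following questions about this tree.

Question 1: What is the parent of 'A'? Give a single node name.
Answer: C

Derivation:
Scan adjacency: A appears as child of C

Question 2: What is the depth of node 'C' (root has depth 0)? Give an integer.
Path from root to C: G -> C
Depth = number of edges = 1

Answer: 1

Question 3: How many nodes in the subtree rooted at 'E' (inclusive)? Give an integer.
Subtree rooted at E contains: E, H
Count = 2

Answer: 2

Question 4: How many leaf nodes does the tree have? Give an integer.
Leaves (nodes with no children): A, B, D, F, H

Answer: 5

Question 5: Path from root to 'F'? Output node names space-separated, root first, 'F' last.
Walk down from root: G -> F

Answer: G F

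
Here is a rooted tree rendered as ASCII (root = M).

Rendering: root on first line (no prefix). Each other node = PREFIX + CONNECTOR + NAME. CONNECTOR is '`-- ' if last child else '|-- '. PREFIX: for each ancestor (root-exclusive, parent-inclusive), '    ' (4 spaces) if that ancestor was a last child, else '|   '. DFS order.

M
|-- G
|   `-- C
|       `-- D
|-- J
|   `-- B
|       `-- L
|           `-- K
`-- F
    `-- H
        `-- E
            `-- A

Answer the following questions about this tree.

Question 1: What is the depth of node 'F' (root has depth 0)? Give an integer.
Path from root to F: M -> F
Depth = number of edges = 1

Answer: 1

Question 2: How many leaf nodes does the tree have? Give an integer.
Leaves (nodes with no children): A, D, K

Answer: 3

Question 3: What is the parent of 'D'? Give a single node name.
Answer: C

Derivation:
Scan adjacency: D appears as child of C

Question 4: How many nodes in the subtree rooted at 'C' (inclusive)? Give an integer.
Subtree rooted at C contains: C, D
Count = 2

Answer: 2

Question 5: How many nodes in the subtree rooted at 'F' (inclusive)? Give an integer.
Subtree rooted at F contains: A, E, F, H
Count = 4

Answer: 4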